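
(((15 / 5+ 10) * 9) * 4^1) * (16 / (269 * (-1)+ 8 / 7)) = -17472 / 625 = -27.96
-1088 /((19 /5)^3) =-136000 /6859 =-19.83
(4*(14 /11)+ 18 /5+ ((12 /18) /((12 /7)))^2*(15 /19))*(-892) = -221735813 /28215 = -7858.79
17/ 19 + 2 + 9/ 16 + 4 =2267/ 304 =7.46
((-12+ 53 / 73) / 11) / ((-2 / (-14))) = -5761 / 803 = -7.17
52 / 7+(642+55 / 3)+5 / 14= 28061 / 42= 668.12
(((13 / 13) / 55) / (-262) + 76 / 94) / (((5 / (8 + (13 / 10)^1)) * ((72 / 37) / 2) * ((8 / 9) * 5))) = 1884061053 / 5418160000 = 0.35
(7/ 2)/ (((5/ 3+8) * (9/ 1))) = 0.04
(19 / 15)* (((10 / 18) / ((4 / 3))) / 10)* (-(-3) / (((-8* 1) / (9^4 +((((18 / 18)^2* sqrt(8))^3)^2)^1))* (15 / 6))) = -134387 / 2400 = -55.99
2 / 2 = 1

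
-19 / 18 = -1.06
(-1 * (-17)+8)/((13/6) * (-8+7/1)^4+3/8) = 600/61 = 9.84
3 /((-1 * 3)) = -1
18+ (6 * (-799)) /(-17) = 300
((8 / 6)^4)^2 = 65536 / 6561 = 9.99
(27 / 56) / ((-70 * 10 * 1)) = -27 / 39200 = -0.00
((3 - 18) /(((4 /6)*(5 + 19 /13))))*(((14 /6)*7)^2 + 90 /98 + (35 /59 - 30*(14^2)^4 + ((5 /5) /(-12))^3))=14376419072637199435 /93252096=154167248665.78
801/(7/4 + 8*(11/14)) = 2492/25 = 99.68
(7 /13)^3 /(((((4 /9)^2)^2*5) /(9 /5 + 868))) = 9787089627 /14060800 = 696.05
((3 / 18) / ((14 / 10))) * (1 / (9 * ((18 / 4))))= 5 / 1701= 0.00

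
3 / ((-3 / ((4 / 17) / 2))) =-2 / 17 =-0.12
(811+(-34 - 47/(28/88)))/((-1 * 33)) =-4405/231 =-19.07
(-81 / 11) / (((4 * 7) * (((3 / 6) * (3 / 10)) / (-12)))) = 1620 / 77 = 21.04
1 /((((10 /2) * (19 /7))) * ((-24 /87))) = -203 /760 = -0.27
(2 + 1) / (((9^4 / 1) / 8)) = 8 / 2187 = 0.00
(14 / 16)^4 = 0.59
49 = 49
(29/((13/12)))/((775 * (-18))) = -58/30225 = -0.00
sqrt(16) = 4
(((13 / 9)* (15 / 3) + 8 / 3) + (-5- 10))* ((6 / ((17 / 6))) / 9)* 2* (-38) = 13984 / 153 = 91.40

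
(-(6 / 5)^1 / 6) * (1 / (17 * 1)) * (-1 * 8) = 8 / 85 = 0.09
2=2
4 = 4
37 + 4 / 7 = 263 / 7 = 37.57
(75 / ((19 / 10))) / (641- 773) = -125 / 418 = -0.30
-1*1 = -1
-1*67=-67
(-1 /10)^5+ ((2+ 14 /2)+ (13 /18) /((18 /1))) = 73224919 /8100000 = 9.04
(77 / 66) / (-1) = -7 / 6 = -1.17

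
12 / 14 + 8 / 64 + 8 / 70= 307 / 280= 1.10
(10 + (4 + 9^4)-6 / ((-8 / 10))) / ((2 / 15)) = 197475 / 4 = 49368.75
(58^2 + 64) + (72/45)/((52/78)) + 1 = 17157/5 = 3431.40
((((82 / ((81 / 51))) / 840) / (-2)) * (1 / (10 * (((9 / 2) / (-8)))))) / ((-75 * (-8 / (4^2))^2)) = -2788 / 9568125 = -0.00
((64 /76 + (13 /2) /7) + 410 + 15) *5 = 567605 /266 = 2133.85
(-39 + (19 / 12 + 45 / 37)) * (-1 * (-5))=-80365 / 444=-181.00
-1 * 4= -4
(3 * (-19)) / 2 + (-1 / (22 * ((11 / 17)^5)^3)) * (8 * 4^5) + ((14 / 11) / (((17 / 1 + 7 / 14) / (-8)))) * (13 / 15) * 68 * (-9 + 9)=-23451588772570634589433 / 91899459727144322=-255187.45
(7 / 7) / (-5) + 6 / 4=13 / 10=1.30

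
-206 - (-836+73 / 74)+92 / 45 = 2101423 / 3330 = 631.06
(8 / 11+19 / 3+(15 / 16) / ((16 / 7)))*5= 315565 / 8448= 37.35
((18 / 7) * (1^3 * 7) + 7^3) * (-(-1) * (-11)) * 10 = -39710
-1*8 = -8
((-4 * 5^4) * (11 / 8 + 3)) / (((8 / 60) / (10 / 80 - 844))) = 2215171875 / 32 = 69224121.09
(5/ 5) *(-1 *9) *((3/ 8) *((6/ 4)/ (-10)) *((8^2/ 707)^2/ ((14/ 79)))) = 409536/ 17494715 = 0.02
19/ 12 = 1.58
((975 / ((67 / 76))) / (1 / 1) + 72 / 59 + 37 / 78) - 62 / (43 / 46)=13806452951 / 13258362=1041.34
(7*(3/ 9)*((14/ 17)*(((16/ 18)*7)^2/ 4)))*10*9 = 768320/ 459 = 1673.90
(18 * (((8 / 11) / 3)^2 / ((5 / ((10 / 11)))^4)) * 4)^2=67108864 / 3138428376721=0.00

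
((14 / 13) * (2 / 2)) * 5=70 / 13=5.38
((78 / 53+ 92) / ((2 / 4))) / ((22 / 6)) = 50.98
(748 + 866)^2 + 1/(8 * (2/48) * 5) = 13024983/5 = 2604996.60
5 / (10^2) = 1 / 20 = 0.05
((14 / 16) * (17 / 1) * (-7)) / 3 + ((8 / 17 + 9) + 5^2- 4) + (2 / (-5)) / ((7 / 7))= -4.64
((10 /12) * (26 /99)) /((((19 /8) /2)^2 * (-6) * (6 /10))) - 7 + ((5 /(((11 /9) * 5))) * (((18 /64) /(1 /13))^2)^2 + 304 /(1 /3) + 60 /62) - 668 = 12049178182315213 /31366623264768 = 384.14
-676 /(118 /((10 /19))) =-3.02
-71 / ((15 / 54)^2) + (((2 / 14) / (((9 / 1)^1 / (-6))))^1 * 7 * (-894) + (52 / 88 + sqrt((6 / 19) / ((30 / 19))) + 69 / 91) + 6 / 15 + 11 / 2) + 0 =-7930694 / 25025 + sqrt(5) / 5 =-316.46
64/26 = 32/13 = 2.46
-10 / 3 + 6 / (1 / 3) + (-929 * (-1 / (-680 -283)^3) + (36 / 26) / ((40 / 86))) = 17.64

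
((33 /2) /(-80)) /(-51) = 11 /2720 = 0.00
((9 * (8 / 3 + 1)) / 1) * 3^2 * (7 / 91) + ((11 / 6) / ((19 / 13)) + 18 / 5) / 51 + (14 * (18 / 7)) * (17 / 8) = 18789938 / 188955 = 99.44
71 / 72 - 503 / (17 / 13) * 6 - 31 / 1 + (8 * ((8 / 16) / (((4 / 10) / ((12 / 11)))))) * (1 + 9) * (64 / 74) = -1117663495 / 498168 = -2243.55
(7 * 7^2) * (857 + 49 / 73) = 21475230 / 73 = 294181.23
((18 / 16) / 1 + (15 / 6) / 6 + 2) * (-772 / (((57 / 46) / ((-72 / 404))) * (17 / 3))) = 133170 / 1919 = 69.40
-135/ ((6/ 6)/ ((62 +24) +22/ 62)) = -361395/ 31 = -11657.90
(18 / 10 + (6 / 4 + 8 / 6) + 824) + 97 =27769 / 30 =925.63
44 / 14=22 / 7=3.14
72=72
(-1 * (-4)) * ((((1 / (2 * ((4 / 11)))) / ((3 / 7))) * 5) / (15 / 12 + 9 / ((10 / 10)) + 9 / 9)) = 154 / 27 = 5.70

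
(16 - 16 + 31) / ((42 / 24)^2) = 496 / 49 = 10.12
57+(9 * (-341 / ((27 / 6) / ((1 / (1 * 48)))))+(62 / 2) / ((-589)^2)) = 11493181 / 268584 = 42.79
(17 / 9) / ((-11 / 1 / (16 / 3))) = -272 / 297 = -0.92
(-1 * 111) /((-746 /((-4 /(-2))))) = 111 /373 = 0.30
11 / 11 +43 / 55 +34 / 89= 10592 / 4895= 2.16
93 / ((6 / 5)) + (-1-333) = -513 / 2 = -256.50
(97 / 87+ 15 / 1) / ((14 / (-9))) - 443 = -92032 / 203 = -453.36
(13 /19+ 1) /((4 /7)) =56 /19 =2.95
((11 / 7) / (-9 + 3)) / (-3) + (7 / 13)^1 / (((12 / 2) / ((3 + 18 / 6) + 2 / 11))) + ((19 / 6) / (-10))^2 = 2675161 / 3603600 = 0.74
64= 64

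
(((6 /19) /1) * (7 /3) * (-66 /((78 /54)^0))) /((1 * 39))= -308 /247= -1.25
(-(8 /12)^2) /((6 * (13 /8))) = -16 /351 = -0.05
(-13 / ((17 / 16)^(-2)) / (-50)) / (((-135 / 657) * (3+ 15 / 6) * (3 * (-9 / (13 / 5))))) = 3565393 / 142560000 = 0.03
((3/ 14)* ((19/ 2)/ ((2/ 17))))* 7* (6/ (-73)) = -2907/ 292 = -9.96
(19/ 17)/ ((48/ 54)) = 171/ 136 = 1.26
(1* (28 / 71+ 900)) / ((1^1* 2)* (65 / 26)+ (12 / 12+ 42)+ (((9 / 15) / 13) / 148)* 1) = 18.76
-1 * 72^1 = -72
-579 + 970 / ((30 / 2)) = -1543 / 3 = -514.33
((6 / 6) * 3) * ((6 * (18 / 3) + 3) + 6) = 135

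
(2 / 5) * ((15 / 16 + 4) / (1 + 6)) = 79 / 280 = 0.28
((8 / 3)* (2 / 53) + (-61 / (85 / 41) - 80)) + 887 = 10510306 / 13515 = 777.68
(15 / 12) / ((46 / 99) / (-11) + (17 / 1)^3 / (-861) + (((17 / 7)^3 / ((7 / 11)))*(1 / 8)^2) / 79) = -677518213680 / 3113301545261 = -0.22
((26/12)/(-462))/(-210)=13/582120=0.00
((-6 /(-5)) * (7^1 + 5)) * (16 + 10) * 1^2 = 1872 /5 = 374.40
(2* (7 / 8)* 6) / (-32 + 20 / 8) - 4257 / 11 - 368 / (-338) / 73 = -387.34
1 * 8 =8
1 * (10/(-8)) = -5/4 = -1.25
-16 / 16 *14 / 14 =-1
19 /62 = 0.31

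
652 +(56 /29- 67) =17021 /29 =586.93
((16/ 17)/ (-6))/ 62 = -4/ 1581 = -0.00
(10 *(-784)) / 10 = -784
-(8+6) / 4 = -3.50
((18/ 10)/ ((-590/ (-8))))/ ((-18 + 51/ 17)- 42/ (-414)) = -621/ 379075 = -0.00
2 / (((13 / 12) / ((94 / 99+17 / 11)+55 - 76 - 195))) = -394.16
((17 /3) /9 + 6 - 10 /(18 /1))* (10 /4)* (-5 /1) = -2050 /27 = -75.93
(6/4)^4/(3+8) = 81/176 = 0.46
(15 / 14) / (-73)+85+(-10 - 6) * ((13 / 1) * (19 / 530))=20997103 / 270830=77.53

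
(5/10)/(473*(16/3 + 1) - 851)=3/12868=0.00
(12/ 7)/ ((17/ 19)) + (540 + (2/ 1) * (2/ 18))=580630/ 1071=542.14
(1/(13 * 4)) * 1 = 1/52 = 0.02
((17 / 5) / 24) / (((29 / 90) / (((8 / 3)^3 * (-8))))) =-17408 / 261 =-66.70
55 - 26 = 29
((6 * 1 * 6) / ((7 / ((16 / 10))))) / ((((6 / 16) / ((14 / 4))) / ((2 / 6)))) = 128 / 5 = 25.60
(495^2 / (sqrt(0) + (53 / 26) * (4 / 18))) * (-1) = -540904.25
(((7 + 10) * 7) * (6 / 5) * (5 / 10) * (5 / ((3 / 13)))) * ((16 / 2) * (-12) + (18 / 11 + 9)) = -1452633 / 11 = -132057.55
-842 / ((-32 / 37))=15577 / 16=973.56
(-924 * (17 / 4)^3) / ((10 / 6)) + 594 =-41964.86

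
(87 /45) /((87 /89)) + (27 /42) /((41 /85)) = 85511 /25830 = 3.31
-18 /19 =-0.95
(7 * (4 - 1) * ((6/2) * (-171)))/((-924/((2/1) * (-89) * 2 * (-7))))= 319599/11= 29054.45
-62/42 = -31/21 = -1.48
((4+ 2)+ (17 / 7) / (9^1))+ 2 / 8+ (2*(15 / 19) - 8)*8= -214735 / 4788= -44.85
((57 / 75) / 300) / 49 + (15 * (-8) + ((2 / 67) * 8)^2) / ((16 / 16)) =-197870734709 / 1649707500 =-119.94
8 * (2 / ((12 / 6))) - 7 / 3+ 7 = 38 / 3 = 12.67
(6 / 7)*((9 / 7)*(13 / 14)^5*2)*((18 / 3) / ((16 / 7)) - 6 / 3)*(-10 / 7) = -250622775 / 184473632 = -1.36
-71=-71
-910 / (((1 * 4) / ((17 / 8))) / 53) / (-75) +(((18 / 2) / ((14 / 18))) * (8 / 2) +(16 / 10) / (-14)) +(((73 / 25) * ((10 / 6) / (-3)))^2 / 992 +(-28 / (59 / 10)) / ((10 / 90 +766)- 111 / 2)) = 4115240427646357 / 10611853610400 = 387.80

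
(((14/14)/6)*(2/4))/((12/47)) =47/144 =0.33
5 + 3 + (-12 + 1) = -3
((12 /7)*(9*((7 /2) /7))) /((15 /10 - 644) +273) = -108 /5173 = -0.02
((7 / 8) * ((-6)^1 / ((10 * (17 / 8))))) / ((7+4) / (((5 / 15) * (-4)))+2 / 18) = 756 / 24905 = 0.03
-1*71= -71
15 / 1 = 15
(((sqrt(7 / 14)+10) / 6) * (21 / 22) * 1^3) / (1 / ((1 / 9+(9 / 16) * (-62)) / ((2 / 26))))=-1138865 / 1584 - 227773 * sqrt(2) / 6336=-769.82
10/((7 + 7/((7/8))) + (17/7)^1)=35/61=0.57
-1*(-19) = 19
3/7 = 0.43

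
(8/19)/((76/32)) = 64/361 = 0.18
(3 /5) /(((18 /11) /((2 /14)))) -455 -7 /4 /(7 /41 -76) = -594031367 /1305780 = -454.92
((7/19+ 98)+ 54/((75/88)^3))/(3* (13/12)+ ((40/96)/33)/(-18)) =57.12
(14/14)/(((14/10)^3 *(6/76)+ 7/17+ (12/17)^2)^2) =1884442562500/2392067450161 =0.79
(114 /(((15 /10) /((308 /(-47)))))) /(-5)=23408 /235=99.61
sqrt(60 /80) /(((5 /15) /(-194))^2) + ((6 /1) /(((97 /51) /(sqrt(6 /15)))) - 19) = 293326.58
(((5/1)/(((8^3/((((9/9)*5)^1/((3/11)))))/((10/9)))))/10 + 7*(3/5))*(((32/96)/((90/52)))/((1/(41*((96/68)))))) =155464907/3304800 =47.04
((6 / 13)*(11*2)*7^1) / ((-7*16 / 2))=-33 / 26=-1.27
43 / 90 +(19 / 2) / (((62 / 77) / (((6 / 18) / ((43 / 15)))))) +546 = 131451053 / 239940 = 547.85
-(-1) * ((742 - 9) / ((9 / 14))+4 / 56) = 143677 / 126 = 1140.29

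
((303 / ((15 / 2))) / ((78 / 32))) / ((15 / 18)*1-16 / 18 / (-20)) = 19392 / 1027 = 18.88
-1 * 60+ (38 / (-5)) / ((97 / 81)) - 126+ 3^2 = -88923 / 485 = -183.35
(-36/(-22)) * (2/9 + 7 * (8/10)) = 524/55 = 9.53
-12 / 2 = -6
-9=-9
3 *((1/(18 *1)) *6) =1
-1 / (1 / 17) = -17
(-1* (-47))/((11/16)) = 752/11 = 68.36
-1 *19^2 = -361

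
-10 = -10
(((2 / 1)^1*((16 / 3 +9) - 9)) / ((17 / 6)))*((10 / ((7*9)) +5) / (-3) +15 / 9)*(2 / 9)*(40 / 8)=-6400 / 28917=-0.22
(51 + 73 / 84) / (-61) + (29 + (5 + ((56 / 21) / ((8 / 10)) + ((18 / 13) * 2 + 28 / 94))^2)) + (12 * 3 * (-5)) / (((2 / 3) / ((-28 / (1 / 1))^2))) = -1214340661797551 / 5738690412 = -211605.88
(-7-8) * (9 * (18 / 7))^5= -1673656512480 / 16807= -99580919.41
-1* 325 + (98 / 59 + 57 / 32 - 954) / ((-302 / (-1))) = -328.15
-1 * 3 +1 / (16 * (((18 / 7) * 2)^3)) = -2239145 / 746496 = -3.00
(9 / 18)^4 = 1 / 16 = 0.06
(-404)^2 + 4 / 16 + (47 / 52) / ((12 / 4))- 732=12673795 / 78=162484.55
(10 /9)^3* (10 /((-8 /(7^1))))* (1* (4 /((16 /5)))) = -21875 /1458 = -15.00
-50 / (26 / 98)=-2450 / 13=-188.46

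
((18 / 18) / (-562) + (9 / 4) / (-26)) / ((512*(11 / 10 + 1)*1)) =-12905 / 157108224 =-0.00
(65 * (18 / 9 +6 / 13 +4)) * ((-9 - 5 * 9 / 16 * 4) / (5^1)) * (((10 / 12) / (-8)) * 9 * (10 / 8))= 1993.36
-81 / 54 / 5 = -3 / 10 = -0.30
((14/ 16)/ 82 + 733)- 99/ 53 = 25420371/ 34768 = 731.14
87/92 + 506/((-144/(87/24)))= -156223/13248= -11.79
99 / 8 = 12.38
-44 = -44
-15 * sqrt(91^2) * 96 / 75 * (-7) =61152 / 5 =12230.40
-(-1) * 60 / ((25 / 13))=156 / 5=31.20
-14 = -14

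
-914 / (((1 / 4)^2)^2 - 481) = 1.90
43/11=3.91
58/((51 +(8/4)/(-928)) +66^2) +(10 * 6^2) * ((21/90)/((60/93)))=1331329957/10224235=130.21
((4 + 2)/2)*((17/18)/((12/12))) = 17/6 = 2.83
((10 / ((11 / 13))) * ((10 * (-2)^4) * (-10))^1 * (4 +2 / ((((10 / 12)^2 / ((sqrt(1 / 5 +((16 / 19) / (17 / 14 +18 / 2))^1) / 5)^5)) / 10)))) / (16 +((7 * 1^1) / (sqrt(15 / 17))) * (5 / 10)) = -798720000 / 159797-52102347227136 * sqrt(52125645) / 770449550843740625 +11397388455936 * sqrt(59075731) / 770449550843740625 +11648000 * sqrt(255) / 159797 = -3834.72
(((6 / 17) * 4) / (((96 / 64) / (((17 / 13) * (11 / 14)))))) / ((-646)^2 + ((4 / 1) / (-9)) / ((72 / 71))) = 14256 / 6152066011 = 0.00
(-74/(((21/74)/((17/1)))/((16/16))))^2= 8666120464/441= 19651066.81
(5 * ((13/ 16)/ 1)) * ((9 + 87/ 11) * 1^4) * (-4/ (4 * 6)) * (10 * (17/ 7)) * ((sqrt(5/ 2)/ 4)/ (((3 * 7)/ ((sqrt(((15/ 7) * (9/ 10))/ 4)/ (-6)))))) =171275 * sqrt(105)/ 2897664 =0.61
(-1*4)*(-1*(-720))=-2880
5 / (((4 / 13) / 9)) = 585 / 4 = 146.25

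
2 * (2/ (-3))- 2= -10/ 3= -3.33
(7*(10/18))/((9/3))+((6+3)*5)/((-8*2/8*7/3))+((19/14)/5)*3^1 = -7118/945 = -7.53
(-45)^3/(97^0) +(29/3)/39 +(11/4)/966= -13732135219/150696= -91124.75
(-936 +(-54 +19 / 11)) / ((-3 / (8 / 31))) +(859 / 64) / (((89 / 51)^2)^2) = 355165269513589 / 4107860002752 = 86.46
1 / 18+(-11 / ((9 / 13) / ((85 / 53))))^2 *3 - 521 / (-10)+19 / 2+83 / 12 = 3058894961 / 1516860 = 2016.60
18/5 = 3.60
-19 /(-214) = 0.09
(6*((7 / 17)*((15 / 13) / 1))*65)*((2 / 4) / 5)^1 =18.53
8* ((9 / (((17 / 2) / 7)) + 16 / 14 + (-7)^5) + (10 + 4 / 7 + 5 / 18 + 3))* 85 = -719052100 / 63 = -11413525.40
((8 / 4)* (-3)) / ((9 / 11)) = -22 / 3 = -7.33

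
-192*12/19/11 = -2304/209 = -11.02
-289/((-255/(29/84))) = 0.39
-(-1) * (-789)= -789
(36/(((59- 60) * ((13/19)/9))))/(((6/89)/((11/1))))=-1004454/13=-77265.69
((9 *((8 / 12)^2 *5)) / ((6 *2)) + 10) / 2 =35 / 6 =5.83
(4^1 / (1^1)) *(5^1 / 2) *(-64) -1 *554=-1194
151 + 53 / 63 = 9566 / 63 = 151.84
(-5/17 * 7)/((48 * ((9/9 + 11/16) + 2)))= -35/3009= -0.01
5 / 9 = 0.56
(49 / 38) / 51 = 49 / 1938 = 0.03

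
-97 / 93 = -1.04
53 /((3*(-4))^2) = 0.37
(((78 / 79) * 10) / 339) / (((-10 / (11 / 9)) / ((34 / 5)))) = -9724 / 401715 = -0.02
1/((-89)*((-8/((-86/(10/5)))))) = -43/712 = -0.06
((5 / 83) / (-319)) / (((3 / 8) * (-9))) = 40 / 714879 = 0.00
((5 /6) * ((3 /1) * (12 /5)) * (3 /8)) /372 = 3 /496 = 0.01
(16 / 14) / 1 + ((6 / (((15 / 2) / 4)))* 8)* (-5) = -888 / 7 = -126.86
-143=-143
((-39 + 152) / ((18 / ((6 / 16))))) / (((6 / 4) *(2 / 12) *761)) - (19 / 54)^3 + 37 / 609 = 719311277 / 24325511112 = 0.03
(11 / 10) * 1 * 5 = 11 / 2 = 5.50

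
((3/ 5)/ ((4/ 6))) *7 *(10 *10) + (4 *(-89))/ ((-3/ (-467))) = -54787.33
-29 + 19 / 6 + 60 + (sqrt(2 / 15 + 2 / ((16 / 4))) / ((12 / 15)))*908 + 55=535 / 6 + 227*sqrt(570) / 6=992.43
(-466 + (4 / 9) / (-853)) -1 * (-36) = -3301114 / 7677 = -430.00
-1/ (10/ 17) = -17/ 10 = -1.70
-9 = -9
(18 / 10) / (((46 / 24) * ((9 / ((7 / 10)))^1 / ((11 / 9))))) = 154 / 1725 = 0.09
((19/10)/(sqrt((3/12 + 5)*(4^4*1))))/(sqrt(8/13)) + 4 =19*sqrt(546)/6720 + 4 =4.07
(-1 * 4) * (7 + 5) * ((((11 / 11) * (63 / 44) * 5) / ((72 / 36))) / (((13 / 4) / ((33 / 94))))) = -11340 / 611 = -18.56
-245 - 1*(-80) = -165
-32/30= -16/15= -1.07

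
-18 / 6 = -3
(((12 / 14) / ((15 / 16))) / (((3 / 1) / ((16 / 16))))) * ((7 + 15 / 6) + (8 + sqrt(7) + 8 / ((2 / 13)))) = 32 * sqrt(7) / 105 + 2224 / 105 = 21.99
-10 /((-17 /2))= 1.18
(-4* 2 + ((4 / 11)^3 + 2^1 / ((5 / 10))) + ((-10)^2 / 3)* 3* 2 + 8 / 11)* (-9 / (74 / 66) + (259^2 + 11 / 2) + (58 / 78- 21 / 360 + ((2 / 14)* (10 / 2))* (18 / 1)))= 1774941211129007 / 134444310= 13202055.27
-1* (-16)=16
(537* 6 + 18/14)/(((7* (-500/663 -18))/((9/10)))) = -134633421/6092660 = -22.10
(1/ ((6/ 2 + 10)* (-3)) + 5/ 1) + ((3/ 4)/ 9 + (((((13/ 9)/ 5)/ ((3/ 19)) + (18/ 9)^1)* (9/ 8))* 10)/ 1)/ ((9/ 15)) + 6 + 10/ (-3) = 18623/ 234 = 79.59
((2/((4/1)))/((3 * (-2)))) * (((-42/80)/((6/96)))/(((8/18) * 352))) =63/14080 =0.00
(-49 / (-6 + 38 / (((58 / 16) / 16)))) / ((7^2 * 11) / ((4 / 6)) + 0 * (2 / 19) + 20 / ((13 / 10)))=-2639 / 7176035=-0.00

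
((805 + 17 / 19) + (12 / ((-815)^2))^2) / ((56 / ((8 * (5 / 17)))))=6755575552772736 / 199508311452625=33.86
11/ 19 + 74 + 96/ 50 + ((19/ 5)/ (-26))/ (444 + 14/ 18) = 3781866041/ 49437050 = 76.50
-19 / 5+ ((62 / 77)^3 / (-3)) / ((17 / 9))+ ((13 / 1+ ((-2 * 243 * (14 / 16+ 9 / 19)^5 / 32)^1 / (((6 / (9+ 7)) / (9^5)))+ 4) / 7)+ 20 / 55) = -9599686967299094505373451 / 6297077475258859520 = -1524467.03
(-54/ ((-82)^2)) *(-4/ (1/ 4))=216/ 1681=0.13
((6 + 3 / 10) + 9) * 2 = 153 / 5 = 30.60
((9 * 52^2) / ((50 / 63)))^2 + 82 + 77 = 587651128431 / 625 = 940241805.49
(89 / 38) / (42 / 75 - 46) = -2225 / 43168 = -0.05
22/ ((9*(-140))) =-0.02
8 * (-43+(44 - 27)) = -208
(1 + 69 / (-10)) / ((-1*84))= 59 / 840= 0.07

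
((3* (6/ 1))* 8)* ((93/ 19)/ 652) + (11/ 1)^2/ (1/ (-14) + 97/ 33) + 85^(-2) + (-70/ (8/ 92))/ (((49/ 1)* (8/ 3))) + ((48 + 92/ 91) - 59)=23415443105671/ 863348831800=27.12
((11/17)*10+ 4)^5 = 178689902368/1419857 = 125850.63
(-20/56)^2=25/196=0.13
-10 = -10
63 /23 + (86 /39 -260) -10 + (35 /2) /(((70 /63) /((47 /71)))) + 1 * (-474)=-185616955 /254748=-728.63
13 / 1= 13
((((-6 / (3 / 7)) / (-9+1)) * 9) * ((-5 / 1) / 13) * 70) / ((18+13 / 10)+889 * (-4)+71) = 7875 / 64363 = 0.12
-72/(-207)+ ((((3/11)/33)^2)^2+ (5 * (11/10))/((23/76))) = 91316883329/4930254263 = 18.52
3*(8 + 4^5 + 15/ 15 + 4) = 3111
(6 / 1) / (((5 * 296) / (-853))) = -2559 / 740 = -3.46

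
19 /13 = 1.46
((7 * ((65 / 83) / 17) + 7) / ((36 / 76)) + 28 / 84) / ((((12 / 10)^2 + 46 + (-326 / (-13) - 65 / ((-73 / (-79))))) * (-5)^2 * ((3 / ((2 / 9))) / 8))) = 1015004848 / 5896158399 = 0.17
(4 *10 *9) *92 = 33120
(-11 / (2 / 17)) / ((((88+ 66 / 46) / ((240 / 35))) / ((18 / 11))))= -9936 / 847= -11.73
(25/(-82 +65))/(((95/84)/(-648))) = 272160/323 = 842.60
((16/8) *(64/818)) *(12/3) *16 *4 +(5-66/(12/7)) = 5365/818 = 6.56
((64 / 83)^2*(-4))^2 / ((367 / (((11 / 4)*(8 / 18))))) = 2952790016 / 156754834263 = 0.02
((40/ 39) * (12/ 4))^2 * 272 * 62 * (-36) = -971366400/ 169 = -5747730.18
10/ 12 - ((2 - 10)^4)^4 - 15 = -1688849860264021/ 6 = -281474976710670.17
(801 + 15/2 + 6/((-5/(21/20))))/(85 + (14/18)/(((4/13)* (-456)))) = 331291296/34881725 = 9.50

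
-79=-79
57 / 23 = 2.48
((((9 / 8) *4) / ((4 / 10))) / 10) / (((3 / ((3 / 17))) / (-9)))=-81 / 136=-0.60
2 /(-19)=-2 /19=-0.11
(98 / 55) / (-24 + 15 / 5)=-14 / 165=-0.08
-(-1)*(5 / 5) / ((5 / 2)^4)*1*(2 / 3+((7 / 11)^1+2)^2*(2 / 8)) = 13964 / 226875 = 0.06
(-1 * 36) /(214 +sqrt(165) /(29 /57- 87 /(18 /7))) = -13898402163 /82618011482- 1948887 * sqrt(165) /82618011482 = -0.17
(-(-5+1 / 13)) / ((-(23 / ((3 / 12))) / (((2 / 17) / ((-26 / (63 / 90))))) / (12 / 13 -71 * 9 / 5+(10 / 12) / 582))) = -403174786 / 18748264275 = -0.02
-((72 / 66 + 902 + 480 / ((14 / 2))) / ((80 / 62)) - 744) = -13919 / 1540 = -9.04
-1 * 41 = -41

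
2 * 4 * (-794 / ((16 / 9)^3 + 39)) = -4630608 / 32527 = -142.36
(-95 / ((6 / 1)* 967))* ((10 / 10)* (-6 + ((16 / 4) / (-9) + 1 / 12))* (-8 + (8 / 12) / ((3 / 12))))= -43510 / 78327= -0.56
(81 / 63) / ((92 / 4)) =9 / 161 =0.06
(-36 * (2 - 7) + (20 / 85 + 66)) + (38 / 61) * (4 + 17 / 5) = 1300632 / 5185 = 250.85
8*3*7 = 168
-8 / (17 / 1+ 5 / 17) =-68 / 147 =-0.46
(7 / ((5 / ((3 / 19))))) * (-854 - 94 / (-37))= -661584 / 3515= -188.22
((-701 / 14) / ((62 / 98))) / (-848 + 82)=4907 / 47492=0.10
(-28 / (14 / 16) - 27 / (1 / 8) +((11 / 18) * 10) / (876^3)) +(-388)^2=909289655345719 / 6049992384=150296.00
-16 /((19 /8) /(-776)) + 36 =100012 /19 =5263.79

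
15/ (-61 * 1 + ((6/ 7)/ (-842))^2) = -26054427/ 105954668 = -0.25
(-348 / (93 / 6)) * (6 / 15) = -8.98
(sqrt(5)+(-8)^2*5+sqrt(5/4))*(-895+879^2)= 1157619*sqrt(5)+246958720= 249547234.78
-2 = -2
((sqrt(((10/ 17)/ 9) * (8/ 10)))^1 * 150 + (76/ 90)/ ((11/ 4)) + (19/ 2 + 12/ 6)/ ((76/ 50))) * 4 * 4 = 1184708/ 9405 + 1600 * sqrt(34)/ 17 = 674.76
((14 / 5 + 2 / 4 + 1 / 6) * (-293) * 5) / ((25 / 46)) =-700856 / 75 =-9344.75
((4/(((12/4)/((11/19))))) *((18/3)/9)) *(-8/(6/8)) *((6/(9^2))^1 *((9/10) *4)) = -1.46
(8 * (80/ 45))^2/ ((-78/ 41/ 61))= -20488192/ 3159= -6485.66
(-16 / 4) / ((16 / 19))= -19 / 4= -4.75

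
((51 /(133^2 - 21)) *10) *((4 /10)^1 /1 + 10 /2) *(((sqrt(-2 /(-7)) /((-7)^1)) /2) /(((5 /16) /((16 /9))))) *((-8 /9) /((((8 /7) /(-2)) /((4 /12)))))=-2176 *sqrt(14) /463785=-0.02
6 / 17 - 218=-3700 / 17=-217.65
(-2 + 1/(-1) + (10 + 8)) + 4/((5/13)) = 127/5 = 25.40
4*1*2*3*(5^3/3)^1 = 1000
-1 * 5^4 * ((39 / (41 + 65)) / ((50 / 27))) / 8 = -26325 / 1696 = -15.52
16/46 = 8/23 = 0.35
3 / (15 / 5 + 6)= 1 / 3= 0.33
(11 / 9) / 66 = 1 / 54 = 0.02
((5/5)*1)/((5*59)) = 1/295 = 0.00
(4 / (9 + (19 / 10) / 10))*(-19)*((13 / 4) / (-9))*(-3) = -24700 / 2757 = -8.96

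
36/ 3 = 12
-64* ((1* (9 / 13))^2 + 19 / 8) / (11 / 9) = -277848 / 1859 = -149.46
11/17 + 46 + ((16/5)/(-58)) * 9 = 46.15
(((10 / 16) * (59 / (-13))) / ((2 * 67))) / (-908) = 295 / 12653888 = 0.00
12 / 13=0.92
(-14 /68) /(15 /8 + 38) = -28 /5423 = -0.01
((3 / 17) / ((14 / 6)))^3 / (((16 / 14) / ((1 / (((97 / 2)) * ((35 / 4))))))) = 729 / 817302115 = 0.00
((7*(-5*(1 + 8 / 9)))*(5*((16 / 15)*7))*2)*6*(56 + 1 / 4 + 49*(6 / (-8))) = -1732640 / 3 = -577546.67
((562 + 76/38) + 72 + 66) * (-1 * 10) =-7020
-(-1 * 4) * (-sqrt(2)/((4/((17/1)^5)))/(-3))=1419857 * sqrt(2)/3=669327.01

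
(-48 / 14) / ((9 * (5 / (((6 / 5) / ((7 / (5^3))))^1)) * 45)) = -16 / 441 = -0.04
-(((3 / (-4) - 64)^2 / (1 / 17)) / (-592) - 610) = 186981 / 256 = 730.39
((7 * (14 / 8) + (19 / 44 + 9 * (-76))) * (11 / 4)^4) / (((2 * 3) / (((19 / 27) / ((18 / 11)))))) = -152163913 / 55296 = -2751.81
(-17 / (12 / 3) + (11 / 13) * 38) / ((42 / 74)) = 53687 / 1092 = 49.16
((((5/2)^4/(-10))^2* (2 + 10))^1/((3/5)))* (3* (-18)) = -16479.49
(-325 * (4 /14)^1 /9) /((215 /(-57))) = 2.74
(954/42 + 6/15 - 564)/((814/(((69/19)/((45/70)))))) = -39583/10545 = -3.75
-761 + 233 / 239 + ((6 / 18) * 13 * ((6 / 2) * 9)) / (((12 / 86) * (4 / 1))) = -1052365 / 1912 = -550.40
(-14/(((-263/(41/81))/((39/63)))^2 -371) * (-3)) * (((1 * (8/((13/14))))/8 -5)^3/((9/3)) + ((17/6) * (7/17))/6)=-2649983873/2228886289500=-0.00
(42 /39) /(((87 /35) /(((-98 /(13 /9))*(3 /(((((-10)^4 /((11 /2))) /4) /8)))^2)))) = -31376268 /382890625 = -0.08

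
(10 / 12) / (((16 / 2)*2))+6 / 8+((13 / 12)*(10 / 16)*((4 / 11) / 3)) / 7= 18047 / 22176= 0.81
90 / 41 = 2.20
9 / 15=3 / 5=0.60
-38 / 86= -19 / 43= -0.44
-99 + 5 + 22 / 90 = -4219 / 45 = -93.76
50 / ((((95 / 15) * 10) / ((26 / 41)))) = 390 / 779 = 0.50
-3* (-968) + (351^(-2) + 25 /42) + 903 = 3807.60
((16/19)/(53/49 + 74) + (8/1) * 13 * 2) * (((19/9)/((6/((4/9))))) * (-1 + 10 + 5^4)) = 18436963456/893997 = 20623.07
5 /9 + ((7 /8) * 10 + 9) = 659 /36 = 18.31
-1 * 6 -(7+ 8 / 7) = -99 / 7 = -14.14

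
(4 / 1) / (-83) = -4 / 83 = -0.05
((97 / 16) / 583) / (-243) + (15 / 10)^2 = 5099987 / 2266704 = 2.25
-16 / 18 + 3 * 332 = 8956 / 9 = 995.11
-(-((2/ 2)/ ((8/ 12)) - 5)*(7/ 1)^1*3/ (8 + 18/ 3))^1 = -21/ 4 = -5.25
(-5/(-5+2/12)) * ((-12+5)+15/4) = -195/58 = -3.36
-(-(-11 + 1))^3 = -1000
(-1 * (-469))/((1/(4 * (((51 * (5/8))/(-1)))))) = -119595/2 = -59797.50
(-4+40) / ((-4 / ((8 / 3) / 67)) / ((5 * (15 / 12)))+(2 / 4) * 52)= 225 / 62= 3.63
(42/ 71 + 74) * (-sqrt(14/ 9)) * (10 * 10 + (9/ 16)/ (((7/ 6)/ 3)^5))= -204648032 * sqrt(14)/ 50421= -15186.59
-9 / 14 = -0.64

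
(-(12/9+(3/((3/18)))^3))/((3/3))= -17500/3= -5833.33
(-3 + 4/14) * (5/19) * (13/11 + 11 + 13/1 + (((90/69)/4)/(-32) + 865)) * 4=-72068295/28336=-2543.35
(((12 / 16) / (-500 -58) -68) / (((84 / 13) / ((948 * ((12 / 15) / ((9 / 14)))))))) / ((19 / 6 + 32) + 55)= -137.70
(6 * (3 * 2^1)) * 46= 1656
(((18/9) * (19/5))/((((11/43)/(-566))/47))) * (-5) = 43467668/11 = 3951606.18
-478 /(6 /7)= -1673 /3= -557.67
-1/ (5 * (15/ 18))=-6/ 25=-0.24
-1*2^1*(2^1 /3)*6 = -8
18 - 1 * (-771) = 789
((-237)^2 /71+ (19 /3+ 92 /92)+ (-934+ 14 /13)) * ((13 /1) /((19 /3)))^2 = -14522313 /25631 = -566.59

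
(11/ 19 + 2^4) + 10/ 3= 1135/ 57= 19.91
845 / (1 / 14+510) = 11830 / 7141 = 1.66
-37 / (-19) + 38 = 759 / 19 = 39.95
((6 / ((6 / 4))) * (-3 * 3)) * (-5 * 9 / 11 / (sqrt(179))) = 1620 * sqrt(179) / 1969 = 11.01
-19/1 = -19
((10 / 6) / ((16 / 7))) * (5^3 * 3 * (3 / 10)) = 2625 / 32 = 82.03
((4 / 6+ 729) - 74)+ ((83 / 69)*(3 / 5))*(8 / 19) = 4299887 / 6555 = 655.97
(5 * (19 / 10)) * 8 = 76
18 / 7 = 2.57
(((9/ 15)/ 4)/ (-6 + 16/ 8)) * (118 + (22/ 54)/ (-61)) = -38867/ 8784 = -4.42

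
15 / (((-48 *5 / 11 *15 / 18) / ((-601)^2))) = -11919633 / 40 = -297990.82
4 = 4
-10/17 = -0.59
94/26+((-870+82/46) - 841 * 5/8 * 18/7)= -18554103/8372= -2216.21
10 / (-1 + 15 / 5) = 5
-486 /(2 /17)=-4131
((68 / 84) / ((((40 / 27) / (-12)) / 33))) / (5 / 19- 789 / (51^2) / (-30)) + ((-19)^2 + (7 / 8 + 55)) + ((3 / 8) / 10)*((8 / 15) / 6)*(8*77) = -19228608577 / 51563400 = -372.91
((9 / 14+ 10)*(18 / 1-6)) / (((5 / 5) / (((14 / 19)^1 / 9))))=596 / 57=10.46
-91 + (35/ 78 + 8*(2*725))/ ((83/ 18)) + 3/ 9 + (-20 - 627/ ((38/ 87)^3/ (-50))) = 1769790678503/ 4674228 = 378627.38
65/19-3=8/19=0.42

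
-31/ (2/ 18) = -279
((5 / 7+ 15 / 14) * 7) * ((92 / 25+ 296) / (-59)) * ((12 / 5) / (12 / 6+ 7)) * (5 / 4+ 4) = -26222 / 295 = -88.89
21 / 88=0.24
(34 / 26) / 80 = 0.02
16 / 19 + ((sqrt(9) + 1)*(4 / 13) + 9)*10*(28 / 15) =142136 / 741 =191.82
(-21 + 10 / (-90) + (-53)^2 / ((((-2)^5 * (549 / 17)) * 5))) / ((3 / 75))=-3170255 / 5856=-541.37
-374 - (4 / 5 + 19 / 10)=-3767 / 10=-376.70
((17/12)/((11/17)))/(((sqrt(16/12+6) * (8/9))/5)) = 4335 * sqrt(66)/7744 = 4.55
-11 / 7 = -1.57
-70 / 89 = -0.79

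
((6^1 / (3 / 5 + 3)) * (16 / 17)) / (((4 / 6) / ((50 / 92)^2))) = 6250 / 8993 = 0.69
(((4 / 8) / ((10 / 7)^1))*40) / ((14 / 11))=11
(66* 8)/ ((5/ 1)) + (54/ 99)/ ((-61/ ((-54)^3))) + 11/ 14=71131817/ 46970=1514.41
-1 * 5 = -5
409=409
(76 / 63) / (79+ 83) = 0.01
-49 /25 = -1.96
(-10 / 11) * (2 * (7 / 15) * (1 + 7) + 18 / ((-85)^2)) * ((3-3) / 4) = 0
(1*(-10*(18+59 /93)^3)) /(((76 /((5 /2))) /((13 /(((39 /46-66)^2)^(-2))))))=-5054314438911491668041075 /10137479768896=-498577018562.27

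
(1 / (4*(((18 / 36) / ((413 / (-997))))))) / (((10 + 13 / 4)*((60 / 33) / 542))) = -1231153 / 264205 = -4.66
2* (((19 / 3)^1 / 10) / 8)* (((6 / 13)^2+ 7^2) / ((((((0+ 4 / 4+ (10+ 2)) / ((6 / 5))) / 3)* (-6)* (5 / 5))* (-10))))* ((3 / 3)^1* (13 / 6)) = 158023 / 2028000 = 0.08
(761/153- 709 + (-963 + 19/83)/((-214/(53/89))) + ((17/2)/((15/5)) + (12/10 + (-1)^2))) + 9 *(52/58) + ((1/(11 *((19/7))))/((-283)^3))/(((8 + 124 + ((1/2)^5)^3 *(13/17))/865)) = -1681483608232266054772821782767/2443147897701943235469937590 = -688.24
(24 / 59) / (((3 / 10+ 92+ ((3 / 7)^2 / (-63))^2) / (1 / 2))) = 4705960 / 2135604061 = 0.00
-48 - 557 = -605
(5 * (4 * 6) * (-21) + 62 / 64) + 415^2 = 5430591 / 32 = 169705.97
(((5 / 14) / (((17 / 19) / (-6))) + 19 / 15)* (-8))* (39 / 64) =13091 / 2380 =5.50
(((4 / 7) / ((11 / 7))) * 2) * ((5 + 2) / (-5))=-56 / 55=-1.02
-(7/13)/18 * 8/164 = -7/4797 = -0.00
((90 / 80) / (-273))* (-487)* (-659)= -962799 / 728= -1322.53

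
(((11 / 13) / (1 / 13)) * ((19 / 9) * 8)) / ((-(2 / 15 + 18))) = -1045 / 102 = -10.25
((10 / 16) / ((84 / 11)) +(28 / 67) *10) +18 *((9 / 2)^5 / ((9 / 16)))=2658814021 / 45024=59053.26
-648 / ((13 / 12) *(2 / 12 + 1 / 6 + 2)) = -23328 / 91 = -256.35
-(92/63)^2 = -8464/3969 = -2.13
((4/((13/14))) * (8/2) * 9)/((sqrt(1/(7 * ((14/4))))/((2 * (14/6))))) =32928 * sqrt(2)/13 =3582.09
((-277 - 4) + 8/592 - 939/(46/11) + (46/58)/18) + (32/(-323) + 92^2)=1141902881723/143483706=7958.42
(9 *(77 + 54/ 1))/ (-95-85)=-131/ 20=-6.55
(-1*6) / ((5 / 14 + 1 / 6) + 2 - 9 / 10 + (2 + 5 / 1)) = -1260 / 1811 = -0.70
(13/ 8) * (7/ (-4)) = -91/ 32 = -2.84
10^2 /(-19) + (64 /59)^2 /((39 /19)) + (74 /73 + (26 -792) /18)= -26116008887 /564893199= -46.23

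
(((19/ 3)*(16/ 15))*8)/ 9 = 2432/ 405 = 6.00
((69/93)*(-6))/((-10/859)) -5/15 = 177658/465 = 382.06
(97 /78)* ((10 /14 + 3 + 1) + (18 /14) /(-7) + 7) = 54805 /3822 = 14.34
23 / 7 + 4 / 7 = 27 / 7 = 3.86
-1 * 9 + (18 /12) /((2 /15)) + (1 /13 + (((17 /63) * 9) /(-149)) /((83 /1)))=10473965 /4501588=2.33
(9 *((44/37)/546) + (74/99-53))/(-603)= 17410957/200999799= 0.09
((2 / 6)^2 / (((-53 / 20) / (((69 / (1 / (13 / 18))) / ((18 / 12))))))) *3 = -5980 / 1431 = -4.18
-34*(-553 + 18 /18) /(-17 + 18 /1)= 18768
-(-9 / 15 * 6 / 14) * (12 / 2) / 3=18 / 35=0.51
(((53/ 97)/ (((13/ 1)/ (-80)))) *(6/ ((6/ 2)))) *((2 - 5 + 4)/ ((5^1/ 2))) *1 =-2.69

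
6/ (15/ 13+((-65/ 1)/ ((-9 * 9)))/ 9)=28431/ 5890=4.83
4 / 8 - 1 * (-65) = 65.50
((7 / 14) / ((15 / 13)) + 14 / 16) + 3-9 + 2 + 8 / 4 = -83 / 120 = -0.69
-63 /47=-1.34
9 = 9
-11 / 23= -0.48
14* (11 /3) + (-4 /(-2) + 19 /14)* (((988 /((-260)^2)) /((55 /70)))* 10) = 222899 /4290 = 51.96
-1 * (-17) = 17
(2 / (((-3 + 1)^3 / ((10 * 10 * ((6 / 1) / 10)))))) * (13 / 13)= -15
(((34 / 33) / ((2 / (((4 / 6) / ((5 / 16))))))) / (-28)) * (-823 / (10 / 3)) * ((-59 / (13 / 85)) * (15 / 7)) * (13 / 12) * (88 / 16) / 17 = -825469 / 294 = -2807.72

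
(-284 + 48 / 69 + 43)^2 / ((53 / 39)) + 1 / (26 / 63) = 30977163537 / 728962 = 42494.89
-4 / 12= -1 / 3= -0.33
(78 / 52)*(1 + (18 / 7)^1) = 5.36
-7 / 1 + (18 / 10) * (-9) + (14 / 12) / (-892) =-620867 / 26760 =-23.20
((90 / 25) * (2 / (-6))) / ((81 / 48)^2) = -512 / 1215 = -0.42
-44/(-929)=44/929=0.05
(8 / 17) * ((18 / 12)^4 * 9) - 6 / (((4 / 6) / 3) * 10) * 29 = -4833 / 85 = -56.86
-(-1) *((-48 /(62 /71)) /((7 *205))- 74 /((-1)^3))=3290186 /44485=73.96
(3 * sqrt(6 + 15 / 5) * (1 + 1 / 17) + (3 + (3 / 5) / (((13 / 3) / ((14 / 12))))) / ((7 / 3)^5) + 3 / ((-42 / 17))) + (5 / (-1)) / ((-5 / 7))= 285277383 / 18571735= 15.36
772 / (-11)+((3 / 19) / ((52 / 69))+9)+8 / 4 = -640911 / 10868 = -58.97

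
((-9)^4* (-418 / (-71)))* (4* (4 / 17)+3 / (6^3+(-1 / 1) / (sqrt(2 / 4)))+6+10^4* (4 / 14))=4113747* sqrt(2) / 1656217+21804193758591684 / 197089823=110630747.54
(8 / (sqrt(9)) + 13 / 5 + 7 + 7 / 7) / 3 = 199 / 45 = 4.42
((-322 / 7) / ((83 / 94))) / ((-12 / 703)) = 759943 / 249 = 3051.98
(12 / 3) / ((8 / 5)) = 5 / 2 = 2.50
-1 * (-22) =22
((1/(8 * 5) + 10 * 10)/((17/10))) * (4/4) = 4001/68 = 58.84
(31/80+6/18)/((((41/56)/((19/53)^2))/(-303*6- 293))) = -922867981/3455070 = -267.11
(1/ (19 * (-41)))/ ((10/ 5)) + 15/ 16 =11677/ 12464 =0.94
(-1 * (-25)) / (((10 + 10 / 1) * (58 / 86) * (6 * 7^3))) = 0.00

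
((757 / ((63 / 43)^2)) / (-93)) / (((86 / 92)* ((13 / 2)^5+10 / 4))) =-47915072 / 137080087641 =-0.00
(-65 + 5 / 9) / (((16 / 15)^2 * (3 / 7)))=-132.16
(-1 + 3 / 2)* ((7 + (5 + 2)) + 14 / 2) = 21 / 2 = 10.50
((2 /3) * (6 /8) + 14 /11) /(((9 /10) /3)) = 65 /11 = 5.91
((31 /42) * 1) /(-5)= -0.15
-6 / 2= -3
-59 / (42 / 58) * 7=-1711 / 3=-570.33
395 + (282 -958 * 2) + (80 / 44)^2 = -1235.69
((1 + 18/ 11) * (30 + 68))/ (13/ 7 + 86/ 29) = 576926/ 10769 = 53.57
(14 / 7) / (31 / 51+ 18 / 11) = 1122 / 1259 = 0.89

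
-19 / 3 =-6.33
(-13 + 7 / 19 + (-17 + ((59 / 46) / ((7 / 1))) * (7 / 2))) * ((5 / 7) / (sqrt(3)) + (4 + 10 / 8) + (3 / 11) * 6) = -15354525 / 76912 - 253375 * sqrt(3) / 36708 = -211.59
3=3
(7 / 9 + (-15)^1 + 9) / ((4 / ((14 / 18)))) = -329 / 324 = -1.02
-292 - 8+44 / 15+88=-3136 / 15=-209.07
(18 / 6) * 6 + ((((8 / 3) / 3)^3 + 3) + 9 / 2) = 38203 / 1458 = 26.20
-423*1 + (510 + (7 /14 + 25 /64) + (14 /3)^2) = 63169 /576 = 109.67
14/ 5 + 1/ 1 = 19/ 5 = 3.80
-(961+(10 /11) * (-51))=-914.64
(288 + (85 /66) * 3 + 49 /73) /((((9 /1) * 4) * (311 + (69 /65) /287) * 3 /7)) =0.06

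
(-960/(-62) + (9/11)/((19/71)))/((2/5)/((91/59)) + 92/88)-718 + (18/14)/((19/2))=-37892151386/53850503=-703.65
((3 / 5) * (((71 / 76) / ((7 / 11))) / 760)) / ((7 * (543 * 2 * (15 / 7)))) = 781 / 10977288000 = 0.00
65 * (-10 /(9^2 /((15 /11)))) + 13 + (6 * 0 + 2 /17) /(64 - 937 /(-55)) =46327529 /22503393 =2.06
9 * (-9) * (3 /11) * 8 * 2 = -3888 /11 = -353.45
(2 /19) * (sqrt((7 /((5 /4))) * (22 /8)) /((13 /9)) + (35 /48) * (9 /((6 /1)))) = 35 /304 + 18 * sqrt(385) /1235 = 0.40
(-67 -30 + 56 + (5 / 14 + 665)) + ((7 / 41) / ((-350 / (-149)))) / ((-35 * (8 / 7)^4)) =183490714251 / 293888000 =624.36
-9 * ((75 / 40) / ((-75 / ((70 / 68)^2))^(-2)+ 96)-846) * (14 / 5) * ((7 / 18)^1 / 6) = 1595384894208 / 1154596705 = 1381.77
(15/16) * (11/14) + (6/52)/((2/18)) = 5169/2912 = 1.78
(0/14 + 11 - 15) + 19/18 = -53/18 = -2.94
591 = 591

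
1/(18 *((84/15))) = 5/504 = 0.01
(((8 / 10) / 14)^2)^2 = 16 / 1500625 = 0.00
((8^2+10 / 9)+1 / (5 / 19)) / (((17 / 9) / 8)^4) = 9259536384 / 417605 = 22172.95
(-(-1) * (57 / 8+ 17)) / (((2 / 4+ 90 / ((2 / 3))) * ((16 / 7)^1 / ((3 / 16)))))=4053 / 277504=0.01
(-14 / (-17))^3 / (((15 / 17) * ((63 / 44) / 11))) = 189728 / 39015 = 4.86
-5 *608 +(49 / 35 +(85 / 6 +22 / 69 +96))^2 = 4512650401 / 476100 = 9478.37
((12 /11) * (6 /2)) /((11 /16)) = 576 /121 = 4.76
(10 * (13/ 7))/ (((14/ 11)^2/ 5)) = 39325/ 686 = 57.33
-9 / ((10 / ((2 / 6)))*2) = -0.15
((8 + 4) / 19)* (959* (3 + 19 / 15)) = 245504 / 95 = 2584.25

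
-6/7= -0.86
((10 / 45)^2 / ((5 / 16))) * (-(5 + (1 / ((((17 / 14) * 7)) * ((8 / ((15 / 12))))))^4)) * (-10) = 9122720635 / 1154594304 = 7.90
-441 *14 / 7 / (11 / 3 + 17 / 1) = -1323 / 31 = -42.68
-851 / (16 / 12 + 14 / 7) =-255.30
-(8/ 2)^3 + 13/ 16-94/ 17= -18691/ 272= -68.72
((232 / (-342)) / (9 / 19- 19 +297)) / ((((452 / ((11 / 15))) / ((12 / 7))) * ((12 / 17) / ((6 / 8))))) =-493 / 68484780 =-0.00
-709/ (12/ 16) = -2836/ 3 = -945.33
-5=-5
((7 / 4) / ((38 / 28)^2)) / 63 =49 / 3249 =0.02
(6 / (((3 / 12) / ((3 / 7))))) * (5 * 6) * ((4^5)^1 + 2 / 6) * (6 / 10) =189648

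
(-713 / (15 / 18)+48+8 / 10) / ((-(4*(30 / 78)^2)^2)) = 57607537 / 25000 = 2304.30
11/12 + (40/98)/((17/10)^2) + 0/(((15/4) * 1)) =179771/169932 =1.06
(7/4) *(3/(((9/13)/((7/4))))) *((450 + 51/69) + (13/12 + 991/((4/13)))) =322841155/6624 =48738.10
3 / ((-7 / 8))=-24 / 7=-3.43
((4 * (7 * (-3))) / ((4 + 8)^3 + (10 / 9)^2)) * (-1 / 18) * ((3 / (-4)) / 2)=-567 / 560272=-0.00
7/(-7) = -1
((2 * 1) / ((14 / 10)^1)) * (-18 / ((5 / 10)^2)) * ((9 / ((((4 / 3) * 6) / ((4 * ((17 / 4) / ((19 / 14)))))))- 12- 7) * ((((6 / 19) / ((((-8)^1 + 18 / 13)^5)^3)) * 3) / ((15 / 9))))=-4639438156904172123723 / 32884559111665393490564930719744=-0.00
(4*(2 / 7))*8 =64 / 7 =9.14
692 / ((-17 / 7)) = -4844 / 17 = -284.94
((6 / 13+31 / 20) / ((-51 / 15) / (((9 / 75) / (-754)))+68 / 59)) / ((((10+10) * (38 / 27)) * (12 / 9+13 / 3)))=7498251 / 12702861828800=0.00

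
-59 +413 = 354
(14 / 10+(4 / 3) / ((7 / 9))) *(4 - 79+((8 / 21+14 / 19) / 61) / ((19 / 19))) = -198922711 / 851865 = -233.51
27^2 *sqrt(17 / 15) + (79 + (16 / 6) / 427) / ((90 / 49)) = 708449 / 16470 + 243 *sqrt(255) / 5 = 819.09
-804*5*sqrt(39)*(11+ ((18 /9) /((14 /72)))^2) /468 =-1917205*sqrt(39) /1911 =-6265.28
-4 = -4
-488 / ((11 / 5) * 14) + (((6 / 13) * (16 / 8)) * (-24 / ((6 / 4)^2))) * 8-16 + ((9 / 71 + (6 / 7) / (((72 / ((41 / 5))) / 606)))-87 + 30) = -76990847 / 710710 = -108.33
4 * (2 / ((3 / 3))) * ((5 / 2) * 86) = 1720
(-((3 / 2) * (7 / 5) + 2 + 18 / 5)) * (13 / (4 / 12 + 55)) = -3003 / 1660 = -1.81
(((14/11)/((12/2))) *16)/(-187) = -112/6171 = -0.02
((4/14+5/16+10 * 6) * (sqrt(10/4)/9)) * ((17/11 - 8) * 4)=-43807 * sqrt(10)/504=-274.86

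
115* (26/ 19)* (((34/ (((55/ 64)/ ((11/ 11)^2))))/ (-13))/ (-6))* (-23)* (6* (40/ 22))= -46044160/ 2299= -20027.91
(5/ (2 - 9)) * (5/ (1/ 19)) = -475/ 7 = -67.86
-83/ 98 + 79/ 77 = 193/ 1078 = 0.18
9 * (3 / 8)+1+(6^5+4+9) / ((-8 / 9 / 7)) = -61334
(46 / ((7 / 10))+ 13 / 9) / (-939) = -4231 / 59157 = -0.07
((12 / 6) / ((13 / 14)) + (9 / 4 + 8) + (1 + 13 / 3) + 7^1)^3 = 57467768779 / 3796416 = 15137.37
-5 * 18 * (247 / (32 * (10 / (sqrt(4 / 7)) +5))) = -38.11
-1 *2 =-2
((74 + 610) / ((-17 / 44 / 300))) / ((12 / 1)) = -44258.82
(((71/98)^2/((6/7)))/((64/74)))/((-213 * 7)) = -0.00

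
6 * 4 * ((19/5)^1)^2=8664/25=346.56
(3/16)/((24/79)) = 79/128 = 0.62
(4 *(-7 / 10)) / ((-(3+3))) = 7 / 15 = 0.47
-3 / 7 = -0.43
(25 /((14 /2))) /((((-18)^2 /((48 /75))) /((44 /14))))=88 /3969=0.02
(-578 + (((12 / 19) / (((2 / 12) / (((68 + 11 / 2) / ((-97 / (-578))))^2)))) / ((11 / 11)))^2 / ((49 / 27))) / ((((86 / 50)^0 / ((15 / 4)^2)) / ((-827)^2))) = 715907525548611324871170950175 / 255672563528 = 2800095229890432331.96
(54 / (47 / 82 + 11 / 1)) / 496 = 1107 / 117676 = 0.01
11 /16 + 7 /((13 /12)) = 1487 /208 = 7.15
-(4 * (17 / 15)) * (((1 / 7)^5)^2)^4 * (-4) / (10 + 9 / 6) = 544 / 2196547987513614655080795123032280345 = 0.00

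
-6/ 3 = -2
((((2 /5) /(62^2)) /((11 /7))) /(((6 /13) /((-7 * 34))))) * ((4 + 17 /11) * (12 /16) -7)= 270725 /2790744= 0.10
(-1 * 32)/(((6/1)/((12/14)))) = -32/7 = -4.57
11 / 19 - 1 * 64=-1205 / 19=-63.42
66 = 66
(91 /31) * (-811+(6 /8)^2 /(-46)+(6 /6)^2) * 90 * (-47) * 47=5392858329495 /11408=472726010.65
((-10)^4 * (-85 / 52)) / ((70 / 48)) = -1020000 / 91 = -11208.79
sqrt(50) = 5*sqrt(2) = 7.07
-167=-167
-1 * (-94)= 94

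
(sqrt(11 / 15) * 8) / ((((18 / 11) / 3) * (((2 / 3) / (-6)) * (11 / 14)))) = -56 * sqrt(165) / 5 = -143.87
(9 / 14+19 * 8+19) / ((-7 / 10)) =-12015 / 49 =-245.20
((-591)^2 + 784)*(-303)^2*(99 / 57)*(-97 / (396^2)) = -346388267305 / 10032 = -34528336.06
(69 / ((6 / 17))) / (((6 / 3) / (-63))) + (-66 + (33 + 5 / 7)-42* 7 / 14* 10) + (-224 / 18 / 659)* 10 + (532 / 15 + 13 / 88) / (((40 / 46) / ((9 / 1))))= -2203831012597 / 365349600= -6032.12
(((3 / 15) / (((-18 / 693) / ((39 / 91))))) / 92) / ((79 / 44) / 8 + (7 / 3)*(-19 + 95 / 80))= 1452 / 1673365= 0.00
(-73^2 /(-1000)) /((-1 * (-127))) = 5329 /127000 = 0.04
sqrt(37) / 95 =0.06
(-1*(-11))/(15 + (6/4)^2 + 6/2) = 44/81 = 0.54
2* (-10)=-20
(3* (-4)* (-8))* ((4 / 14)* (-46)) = -1261.71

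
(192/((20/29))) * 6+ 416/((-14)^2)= 409768/245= 1672.52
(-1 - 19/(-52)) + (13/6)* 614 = 207433/156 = 1329.70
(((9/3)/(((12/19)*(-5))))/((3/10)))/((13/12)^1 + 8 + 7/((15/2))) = -190/601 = -0.32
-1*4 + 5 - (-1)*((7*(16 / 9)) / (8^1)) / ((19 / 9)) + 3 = 90 / 19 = 4.74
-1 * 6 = -6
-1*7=-7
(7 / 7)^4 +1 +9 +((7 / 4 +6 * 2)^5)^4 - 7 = 64158439152961731834511386571901729 / 1099511627776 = 58351760483639492881149.08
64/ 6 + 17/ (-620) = 10.64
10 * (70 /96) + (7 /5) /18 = 2653 /360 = 7.37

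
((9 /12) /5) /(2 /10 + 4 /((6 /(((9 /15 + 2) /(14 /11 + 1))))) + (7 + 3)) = 225 /16444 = 0.01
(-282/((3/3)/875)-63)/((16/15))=-3702195/16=-231387.19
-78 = -78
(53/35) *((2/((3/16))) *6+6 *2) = 115.09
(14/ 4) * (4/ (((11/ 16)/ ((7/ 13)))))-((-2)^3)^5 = 4687392/ 143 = 32778.97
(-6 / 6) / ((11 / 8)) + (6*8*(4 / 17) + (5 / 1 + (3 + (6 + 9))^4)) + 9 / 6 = 39267407 / 374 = 104993.07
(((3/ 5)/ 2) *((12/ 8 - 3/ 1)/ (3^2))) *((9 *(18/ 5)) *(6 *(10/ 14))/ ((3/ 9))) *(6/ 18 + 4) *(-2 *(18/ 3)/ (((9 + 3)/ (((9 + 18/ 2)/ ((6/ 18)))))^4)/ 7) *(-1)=-62178597/ 980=-63447.55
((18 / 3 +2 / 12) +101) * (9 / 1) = 1929 / 2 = 964.50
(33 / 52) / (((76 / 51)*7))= 1683 / 27664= 0.06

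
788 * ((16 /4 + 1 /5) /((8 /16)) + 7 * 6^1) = 39715.20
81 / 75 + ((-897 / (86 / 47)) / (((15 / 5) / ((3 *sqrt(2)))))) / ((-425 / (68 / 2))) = 27 / 25 + 42159 *sqrt(2) / 1075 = 56.54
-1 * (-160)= 160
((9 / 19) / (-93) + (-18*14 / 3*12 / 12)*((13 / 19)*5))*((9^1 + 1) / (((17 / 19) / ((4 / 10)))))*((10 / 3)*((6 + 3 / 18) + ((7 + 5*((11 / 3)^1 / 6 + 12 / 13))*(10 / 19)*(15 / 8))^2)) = -13981040077505 / 15130232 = -924046.64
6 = 6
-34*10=-340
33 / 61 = 0.54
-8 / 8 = -1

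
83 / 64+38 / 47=6333 / 3008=2.11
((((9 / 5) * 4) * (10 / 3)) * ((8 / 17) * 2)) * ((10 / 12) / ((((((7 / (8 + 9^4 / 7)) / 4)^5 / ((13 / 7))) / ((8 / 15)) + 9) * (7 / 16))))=6916859118586392410209648640 / 1446866428907430535648262367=4.78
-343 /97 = -3.54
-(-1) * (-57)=-57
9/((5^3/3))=27/125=0.22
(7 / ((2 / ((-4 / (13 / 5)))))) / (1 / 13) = -70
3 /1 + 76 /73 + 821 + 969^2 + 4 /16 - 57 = 274400953 /292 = 939729.29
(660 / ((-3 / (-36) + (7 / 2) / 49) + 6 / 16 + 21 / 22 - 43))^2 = 1487619302400 / 5886111841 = 252.73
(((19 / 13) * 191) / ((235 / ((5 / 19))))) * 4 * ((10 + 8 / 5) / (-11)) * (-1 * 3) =132936 / 33605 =3.96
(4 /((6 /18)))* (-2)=-24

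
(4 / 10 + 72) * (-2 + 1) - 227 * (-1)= 773 / 5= 154.60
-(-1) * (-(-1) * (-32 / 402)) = -16 / 201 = -0.08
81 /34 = 2.38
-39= -39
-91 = -91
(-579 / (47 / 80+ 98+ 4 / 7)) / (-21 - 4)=64848 / 277645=0.23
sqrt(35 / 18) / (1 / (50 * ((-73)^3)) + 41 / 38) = 184783075 * sqrt(70) / 1196227218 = 1.29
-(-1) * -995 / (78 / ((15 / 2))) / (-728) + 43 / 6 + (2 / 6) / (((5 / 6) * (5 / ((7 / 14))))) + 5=35030293 / 2839200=12.34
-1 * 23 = -23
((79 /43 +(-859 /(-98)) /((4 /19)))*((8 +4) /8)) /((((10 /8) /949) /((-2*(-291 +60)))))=68844568221 /3010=22871949.58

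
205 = 205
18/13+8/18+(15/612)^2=989861/541008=1.83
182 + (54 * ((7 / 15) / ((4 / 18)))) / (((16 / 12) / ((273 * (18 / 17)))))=24766.45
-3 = -3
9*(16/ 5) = 144/ 5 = 28.80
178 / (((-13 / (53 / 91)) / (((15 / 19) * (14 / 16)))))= -70755 / 12844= -5.51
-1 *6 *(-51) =306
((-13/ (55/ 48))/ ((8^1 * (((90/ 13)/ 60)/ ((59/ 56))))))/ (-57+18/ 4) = 9971/ 40425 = 0.25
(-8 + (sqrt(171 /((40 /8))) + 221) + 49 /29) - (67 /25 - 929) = 3 * sqrt(95) /5 + 827232 /725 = 1146.86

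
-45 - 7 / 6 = -277 / 6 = -46.17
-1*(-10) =10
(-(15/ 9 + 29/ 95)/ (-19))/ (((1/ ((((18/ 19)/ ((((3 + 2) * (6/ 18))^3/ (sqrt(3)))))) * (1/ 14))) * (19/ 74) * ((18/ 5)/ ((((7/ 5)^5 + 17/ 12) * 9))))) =3764722509 * sqrt(3)/ 37510156250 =0.17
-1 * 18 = -18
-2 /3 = -0.67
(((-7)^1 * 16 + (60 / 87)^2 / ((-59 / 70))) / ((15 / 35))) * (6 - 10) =52129728 / 49619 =1050.60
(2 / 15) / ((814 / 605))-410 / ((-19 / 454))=20661749 / 2109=9796.94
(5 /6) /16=0.05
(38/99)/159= 0.00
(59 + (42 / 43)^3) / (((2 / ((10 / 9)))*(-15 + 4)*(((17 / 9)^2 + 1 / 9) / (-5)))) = 1072125225 / 260623946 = 4.11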